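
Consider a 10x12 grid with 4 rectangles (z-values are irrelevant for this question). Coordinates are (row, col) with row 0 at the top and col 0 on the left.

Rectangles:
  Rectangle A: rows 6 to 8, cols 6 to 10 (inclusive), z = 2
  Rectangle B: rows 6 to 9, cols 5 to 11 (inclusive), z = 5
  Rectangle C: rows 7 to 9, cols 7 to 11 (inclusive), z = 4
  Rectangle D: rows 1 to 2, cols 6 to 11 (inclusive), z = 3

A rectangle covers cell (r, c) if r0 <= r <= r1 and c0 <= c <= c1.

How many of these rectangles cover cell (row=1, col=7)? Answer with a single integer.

Answer: 1

Derivation:
Check cell (1,7):
  A: rows 6-8 cols 6-10 -> outside (row miss)
  B: rows 6-9 cols 5-11 -> outside (row miss)
  C: rows 7-9 cols 7-11 -> outside (row miss)
  D: rows 1-2 cols 6-11 -> covers
Count covering = 1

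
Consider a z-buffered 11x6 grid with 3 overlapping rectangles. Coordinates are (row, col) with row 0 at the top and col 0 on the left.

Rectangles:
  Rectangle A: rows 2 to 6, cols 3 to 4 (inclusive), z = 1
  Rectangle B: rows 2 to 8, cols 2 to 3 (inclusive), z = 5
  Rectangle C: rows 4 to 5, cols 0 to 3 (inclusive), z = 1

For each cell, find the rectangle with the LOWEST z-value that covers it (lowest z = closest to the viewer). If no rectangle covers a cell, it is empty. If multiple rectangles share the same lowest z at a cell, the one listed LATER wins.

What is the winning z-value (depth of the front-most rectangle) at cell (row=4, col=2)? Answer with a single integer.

Check cell (4,2):
  A: rows 2-6 cols 3-4 -> outside (col miss)
  B: rows 2-8 cols 2-3 z=5 -> covers; best now B (z=5)
  C: rows 4-5 cols 0-3 z=1 -> covers; best now C (z=1)
Winner: C at z=1

Answer: 1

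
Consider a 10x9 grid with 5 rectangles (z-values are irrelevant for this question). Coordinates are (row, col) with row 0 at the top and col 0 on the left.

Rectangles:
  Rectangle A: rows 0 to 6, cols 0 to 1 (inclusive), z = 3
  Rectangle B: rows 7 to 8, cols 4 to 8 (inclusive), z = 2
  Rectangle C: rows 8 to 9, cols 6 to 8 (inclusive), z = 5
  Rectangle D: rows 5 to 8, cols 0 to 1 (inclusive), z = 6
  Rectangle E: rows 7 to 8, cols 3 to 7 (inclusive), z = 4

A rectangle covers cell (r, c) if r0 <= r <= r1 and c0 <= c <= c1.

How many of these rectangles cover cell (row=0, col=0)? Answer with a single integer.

Answer: 1

Derivation:
Check cell (0,0):
  A: rows 0-6 cols 0-1 -> covers
  B: rows 7-8 cols 4-8 -> outside (row miss)
  C: rows 8-9 cols 6-8 -> outside (row miss)
  D: rows 5-8 cols 0-1 -> outside (row miss)
  E: rows 7-8 cols 3-7 -> outside (row miss)
Count covering = 1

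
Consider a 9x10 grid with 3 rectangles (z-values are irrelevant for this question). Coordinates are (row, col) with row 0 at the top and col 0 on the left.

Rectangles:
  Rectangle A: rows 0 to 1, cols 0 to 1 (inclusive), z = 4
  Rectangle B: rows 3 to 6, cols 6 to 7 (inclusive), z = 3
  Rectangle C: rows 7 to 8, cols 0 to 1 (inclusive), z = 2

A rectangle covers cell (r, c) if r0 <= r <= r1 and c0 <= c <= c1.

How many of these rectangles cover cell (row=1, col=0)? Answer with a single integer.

Answer: 1

Derivation:
Check cell (1,0):
  A: rows 0-1 cols 0-1 -> covers
  B: rows 3-6 cols 6-7 -> outside (row miss)
  C: rows 7-8 cols 0-1 -> outside (row miss)
Count covering = 1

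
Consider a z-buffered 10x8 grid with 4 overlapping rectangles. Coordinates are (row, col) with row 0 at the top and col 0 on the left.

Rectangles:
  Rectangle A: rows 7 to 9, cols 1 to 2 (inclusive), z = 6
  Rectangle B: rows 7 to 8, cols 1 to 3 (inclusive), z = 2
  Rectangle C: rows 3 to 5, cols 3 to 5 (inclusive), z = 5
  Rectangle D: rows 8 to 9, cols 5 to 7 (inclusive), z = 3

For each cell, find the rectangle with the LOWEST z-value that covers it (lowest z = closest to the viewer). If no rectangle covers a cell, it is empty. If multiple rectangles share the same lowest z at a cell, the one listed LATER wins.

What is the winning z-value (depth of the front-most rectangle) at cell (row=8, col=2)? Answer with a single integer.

Check cell (8,2):
  A: rows 7-9 cols 1-2 z=6 -> covers; best now A (z=6)
  B: rows 7-8 cols 1-3 z=2 -> covers; best now B (z=2)
  C: rows 3-5 cols 3-5 -> outside (row miss)
  D: rows 8-9 cols 5-7 -> outside (col miss)
Winner: B at z=2

Answer: 2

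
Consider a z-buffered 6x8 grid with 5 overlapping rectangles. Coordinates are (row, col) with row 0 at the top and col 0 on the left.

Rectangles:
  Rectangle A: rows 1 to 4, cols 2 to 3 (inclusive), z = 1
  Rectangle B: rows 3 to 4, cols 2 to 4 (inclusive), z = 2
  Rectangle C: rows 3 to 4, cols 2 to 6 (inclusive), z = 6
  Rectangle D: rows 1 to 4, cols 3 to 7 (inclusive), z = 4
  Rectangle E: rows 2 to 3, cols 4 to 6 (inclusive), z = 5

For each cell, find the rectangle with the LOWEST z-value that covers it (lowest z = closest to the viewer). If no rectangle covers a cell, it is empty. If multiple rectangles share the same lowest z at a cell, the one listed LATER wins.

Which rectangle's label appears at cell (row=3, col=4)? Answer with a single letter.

Check cell (3,4):
  A: rows 1-4 cols 2-3 -> outside (col miss)
  B: rows 3-4 cols 2-4 z=2 -> covers; best now B (z=2)
  C: rows 3-4 cols 2-6 z=6 -> covers; best now B (z=2)
  D: rows 1-4 cols 3-7 z=4 -> covers; best now B (z=2)
  E: rows 2-3 cols 4-6 z=5 -> covers; best now B (z=2)
Winner: B at z=2

Answer: B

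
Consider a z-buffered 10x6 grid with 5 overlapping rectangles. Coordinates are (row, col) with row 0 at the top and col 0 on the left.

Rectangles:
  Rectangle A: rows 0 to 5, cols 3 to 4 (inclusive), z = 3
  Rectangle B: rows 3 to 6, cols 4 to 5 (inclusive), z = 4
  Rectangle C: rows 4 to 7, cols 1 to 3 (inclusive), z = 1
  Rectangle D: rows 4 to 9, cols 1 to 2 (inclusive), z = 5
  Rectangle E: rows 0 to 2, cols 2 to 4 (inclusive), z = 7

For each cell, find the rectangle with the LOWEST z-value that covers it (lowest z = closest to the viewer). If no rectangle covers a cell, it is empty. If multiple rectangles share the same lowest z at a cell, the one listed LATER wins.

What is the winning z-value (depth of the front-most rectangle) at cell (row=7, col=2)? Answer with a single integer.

Answer: 1

Derivation:
Check cell (7,2):
  A: rows 0-5 cols 3-4 -> outside (row miss)
  B: rows 3-6 cols 4-5 -> outside (row miss)
  C: rows 4-7 cols 1-3 z=1 -> covers; best now C (z=1)
  D: rows 4-9 cols 1-2 z=5 -> covers; best now C (z=1)
  E: rows 0-2 cols 2-4 -> outside (row miss)
Winner: C at z=1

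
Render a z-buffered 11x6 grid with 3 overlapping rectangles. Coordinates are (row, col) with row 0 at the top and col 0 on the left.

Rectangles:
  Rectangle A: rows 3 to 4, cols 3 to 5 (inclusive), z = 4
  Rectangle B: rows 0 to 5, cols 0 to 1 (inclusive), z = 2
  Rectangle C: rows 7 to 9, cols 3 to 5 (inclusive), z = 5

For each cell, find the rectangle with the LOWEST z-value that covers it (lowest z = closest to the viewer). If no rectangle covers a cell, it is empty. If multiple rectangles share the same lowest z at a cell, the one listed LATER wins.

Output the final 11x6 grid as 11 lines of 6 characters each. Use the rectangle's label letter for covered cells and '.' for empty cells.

BB....
BB....
BB....
BB.AAA
BB.AAA
BB....
......
...CCC
...CCC
...CCC
......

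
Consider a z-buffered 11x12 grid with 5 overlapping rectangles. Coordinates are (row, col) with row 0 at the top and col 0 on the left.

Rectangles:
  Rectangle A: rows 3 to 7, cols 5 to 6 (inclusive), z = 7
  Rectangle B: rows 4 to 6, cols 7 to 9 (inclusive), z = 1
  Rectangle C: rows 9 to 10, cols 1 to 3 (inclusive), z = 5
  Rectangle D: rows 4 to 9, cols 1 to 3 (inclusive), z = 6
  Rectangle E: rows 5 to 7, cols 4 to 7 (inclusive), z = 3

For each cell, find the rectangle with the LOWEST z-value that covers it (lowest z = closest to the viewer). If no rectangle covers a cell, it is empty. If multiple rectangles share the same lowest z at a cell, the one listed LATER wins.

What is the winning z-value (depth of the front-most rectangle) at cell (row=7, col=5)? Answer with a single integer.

Answer: 3

Derivation:
Check cell (7,5):
  A: rows 3-7 cols 5-6 z=7 -> covers; best now A (z=7)
  B: rows 4-6 cols 7-9 -> outside (row miss)
  C: rows 9-10 cols 1-3 -> outside (row miss)
  D: rows 4-9 cols 1-3 -> outside (col miss)
  E: rows 5-7 cols 4-7 z=3 -> covers; best now E (z=3)
Winner: E at z=3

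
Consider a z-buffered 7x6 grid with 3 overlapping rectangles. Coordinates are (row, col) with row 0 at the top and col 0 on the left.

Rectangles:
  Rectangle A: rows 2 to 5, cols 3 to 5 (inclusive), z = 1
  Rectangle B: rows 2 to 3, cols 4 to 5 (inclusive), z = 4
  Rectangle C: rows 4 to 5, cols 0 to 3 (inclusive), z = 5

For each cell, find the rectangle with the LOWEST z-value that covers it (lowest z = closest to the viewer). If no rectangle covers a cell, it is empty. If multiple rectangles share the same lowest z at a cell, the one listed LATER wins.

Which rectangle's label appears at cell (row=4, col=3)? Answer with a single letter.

Answer: A

Derivation:
Check cell (4,3):
  A: rows 2-5 cols 3-5 z=1 -> covers; best now A (z=1)
  B: rows 2-3 cols 4-5 -> outside (row miss)
  C: rows 4-5 cols 0-3 z=5 -> covers; best now A (z=1)
Winner: A at z=1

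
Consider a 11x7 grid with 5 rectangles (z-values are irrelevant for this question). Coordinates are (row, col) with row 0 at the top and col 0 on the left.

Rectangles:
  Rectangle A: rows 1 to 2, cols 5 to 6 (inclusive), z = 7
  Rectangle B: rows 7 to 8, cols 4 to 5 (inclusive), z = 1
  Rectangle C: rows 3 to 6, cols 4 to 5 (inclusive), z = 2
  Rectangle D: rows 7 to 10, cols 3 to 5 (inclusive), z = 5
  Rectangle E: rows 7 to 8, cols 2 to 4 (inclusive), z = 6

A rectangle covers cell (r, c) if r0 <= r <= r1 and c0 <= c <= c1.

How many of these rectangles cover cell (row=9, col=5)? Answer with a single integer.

Check cell (9,5):
  A: rows 1-2 cols 5-6 -> outside (row miss)
  B: rows 7-8 cols 4-5 -> outside (row miss)
  C: rows 3-6 cols 4-5 -> outside (row miss)
  D: rows 7-10 cols 3-5 -> covers
  E: rows 7-8 cols 2-4 -> outside (row miss)
Count covering = 1

Answer: 1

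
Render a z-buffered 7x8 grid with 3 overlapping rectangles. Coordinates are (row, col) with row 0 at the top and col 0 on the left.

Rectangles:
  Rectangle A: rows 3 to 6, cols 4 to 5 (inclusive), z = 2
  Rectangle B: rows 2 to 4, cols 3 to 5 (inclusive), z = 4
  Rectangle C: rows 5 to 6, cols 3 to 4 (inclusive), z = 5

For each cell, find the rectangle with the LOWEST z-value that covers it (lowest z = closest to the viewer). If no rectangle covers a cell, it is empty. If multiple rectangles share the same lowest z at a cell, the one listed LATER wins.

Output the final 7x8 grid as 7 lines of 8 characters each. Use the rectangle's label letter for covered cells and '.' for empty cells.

........
........
...BBB..
...BAA..
...BAA..
...CAA..
...CAA..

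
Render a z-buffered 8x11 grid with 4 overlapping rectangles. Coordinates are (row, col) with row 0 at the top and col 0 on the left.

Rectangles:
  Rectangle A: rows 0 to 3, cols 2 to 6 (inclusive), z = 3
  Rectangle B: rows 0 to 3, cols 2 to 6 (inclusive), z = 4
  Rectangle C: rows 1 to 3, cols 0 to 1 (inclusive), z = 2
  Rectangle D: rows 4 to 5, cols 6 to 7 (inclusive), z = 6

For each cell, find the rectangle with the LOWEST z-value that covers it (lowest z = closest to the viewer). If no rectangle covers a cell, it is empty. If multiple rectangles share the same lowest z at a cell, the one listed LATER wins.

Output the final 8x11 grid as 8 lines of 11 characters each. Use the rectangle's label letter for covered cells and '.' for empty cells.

..AAAAA....
CCAAAAA....
CCAAAAA....
CCAAAAA....
......DD...
......DD...
...........
...........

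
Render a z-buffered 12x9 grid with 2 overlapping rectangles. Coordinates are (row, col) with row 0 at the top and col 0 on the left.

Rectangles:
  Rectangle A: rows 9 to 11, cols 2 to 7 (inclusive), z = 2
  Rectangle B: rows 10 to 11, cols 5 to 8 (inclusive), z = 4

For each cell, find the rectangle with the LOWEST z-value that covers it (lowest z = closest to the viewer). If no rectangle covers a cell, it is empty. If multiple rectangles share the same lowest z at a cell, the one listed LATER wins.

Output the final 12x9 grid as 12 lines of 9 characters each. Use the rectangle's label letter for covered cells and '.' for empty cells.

.........
.........
.........
.........
.........
.........
.........
.........
.........
..AAAAAA.
..AAAAAAB
..AAAAAAB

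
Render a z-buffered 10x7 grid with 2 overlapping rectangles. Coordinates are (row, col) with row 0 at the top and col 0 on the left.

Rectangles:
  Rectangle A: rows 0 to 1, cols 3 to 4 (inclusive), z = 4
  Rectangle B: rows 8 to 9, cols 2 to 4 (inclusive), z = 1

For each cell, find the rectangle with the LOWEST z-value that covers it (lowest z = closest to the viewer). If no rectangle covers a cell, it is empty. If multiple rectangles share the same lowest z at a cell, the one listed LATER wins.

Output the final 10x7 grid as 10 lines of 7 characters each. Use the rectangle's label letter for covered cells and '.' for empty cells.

...AA..
...AA..
.......
.......
.......
.......
.......
.......
..BBB..
..BBB..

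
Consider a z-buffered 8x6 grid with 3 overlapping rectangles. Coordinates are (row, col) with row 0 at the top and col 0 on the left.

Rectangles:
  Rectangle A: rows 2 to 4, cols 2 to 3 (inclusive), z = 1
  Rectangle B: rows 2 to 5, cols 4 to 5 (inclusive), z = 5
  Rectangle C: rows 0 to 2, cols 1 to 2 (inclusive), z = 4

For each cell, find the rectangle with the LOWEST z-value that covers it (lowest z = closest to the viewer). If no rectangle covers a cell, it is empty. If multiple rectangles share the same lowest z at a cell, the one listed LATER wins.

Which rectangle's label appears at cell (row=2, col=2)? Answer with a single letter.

Answer: A

Derivation:
Check cell (2,2):
  A: rows 2-4 cols 2-3 z=1 -> covers; best now A (z=1)
  B: rows 2-5 cols 4-5 -> outside (col miss)
  C: rows 0-2 cols 1-2 z=4 -> covers; best now A (z=1)
Winner: A at z=1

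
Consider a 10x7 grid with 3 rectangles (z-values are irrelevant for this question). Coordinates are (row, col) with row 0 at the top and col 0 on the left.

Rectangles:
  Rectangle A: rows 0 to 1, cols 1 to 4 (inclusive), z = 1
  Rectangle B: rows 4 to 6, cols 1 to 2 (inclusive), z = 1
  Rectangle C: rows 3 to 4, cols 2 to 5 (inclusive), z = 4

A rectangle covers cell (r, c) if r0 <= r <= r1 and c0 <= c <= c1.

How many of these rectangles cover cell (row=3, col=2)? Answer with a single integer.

Check cell (3,2):
  A: rows 0-1 cols 1-4 -> outside (row miss)
  B: rows 4-6 cols 1-2 -> outside (row miss)
  C: rows 3-4 cols 2-5 -> covers
Count covering = 1

Answer: 1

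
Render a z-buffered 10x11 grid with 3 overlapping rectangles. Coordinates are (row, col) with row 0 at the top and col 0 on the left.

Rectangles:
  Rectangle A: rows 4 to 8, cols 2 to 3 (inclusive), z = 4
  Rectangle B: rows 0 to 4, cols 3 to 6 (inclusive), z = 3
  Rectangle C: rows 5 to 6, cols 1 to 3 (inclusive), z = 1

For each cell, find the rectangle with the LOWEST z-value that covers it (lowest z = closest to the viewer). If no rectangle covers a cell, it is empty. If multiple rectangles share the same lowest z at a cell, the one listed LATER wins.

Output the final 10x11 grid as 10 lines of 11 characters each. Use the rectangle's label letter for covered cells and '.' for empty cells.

...BBBB....
...BBBB....
...BBBB....
...BBBB....
..ABBBB....
.CCC.......
.CCC.......
..AA.......
..AA.......
...........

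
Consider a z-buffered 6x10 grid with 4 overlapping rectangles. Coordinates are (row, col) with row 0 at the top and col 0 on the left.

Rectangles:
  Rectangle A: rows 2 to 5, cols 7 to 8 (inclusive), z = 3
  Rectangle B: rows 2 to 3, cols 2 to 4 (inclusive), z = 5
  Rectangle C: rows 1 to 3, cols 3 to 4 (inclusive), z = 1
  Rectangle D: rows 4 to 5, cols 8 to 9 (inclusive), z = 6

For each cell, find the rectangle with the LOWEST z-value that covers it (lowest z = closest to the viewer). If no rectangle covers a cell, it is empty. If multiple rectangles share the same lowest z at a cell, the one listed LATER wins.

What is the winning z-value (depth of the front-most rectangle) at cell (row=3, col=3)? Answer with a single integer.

Answer: 1

Derivation:
Check cell (3,3):
  A: rows 2-5 cols 7-8 -> outside (col miss)
  B: rows 2-3 cols 2-4 z=5 -> covers; best now B (z=5)
  C: rows 1-3 cols 3-4 z=1 -> covers; best now C (z=1)
  D: rows 4-5 cols 8-9 -> outside (row miss)
Winner: C at z=1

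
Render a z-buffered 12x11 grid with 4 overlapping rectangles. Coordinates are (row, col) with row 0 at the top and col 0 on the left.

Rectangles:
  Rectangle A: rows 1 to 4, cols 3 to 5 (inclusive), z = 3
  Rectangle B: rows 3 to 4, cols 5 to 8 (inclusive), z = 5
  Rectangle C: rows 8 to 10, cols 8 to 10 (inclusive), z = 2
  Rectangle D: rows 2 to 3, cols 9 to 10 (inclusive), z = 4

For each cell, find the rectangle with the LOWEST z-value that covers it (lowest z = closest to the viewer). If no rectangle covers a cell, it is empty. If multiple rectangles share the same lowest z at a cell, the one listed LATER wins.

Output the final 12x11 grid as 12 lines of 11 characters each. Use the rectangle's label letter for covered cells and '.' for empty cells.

...........
...AAA.....
...AAA...DD
...AAABBBDD
...AAABBB..
...........
...........
...........
........CCC
........CCC
........CCC
...........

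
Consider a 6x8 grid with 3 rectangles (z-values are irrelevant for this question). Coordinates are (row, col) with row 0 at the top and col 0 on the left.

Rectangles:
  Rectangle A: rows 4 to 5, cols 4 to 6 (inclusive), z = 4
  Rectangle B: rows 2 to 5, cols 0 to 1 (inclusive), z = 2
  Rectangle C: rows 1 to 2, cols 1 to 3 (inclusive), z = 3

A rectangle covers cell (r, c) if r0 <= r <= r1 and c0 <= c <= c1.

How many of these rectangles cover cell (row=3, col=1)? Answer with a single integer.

Answer: 1

Derivation:
Check cell (3,1):
  A: rows 4-5 cols 4-6 -> outside (row miss)
  B: rows 2-5 cols 0-1 -> covers
  C: rows 1-2 cols 1-3 -> outside (row miss)
Count covering = 1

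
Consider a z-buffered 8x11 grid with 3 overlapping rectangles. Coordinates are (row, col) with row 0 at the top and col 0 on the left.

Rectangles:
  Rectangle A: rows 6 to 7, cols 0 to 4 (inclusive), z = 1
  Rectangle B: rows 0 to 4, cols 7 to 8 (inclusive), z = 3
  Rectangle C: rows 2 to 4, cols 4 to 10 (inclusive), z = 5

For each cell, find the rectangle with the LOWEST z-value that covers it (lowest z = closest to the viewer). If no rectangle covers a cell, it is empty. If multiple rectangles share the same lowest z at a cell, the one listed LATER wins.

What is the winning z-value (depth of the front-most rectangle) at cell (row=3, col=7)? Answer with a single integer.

Answer: 3

Derivation:
Check cell (3,7):
  A: rows 6-7 cols 0-4 -> outside (row miss)
  B: rows 0-4 cols 7-8 z=3 -> covers; best now B (z=3)
  C: rows 2-4 cols 4-10 z=5 -> covers; best now B (z=3)
Winner: B at z=3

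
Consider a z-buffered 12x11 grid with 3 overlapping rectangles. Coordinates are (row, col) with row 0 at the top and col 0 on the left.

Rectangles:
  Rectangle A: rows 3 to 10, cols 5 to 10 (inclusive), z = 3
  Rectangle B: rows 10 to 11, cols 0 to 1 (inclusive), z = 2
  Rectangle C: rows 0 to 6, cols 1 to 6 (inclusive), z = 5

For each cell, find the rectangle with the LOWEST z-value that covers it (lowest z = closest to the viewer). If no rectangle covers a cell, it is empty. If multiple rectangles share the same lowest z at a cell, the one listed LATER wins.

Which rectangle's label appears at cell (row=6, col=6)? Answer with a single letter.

Answer: A

Derivation:
Check cell (6,6):
  A: rows 3-10 cols 5-10 z=3 -> covers; best now A (z=3)
  B: rows 10-11 cols 0-1 -> outside (row miss)
  C: rows 0-6 cols 1-6 z=5 -> covers; best now A (z=3)
Winner: A at z=3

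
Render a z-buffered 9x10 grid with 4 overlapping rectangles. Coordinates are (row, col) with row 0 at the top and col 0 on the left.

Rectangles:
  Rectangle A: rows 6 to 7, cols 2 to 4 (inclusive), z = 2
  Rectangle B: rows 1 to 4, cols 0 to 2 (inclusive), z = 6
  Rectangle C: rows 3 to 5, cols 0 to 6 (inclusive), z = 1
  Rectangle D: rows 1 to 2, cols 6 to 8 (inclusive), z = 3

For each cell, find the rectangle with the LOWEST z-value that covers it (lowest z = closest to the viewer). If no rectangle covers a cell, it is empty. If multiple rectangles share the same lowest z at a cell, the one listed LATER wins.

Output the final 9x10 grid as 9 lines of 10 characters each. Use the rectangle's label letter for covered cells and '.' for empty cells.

..........
BBB...DDD.
BBB...DDD.
CCCCCCC...
CCCCCCC...
CCCCCCC...
..AAA.....
..AAA.....
..........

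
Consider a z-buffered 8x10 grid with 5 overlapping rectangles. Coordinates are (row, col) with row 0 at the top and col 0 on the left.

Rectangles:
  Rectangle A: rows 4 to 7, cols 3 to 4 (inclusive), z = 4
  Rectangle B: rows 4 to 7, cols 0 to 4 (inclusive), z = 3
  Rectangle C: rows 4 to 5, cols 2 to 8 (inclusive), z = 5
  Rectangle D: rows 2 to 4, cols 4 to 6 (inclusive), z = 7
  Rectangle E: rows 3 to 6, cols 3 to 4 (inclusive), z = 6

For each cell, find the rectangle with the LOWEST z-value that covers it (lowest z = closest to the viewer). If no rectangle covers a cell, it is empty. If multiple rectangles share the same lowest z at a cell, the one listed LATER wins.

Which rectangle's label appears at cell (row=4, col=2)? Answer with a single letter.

Check cell (4,2):
  A: rows 4-7 cols 3-4 -> outside (col miss)
  B: rows 4-7 cols 0-4 z=3 -> covers; best now B (z=3)
  C: rows 4-5 cols 2-8 z=5 -> covers; best now B (z=3)
  D: rows 2-4 cols 4-6 -> outside (col miss)
  E: rows 3-6 cols 3-4 -> outside (col miss)
Winner: B at z=3

Answer: B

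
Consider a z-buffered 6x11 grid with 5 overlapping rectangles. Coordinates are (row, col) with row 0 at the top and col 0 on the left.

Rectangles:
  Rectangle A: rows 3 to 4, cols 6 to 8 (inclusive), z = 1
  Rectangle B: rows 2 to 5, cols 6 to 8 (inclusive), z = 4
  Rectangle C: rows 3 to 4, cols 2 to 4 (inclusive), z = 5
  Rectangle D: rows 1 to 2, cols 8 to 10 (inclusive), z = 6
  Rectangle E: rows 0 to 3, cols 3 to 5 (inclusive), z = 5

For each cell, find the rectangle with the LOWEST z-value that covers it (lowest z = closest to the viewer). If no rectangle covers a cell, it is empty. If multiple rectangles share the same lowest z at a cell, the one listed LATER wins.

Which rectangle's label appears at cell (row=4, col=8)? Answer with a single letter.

Answer: A

Derivation:
Check cell (4,8):
  A: rows 3-4 cols 6-8 z=1 -> covers; best now A (z=1)
  B: rows 2-5 cols 6-8 z=4 -> covers; best now A (z=1)
  C: rows 3-4 cols 2-4 -> outside (col miss)
  D: rows 1-2 cols 8-10 -> outside (row miss)
  E: rows 0-3 cols 3-5 -> outside (row miss)
Winner: A at z=1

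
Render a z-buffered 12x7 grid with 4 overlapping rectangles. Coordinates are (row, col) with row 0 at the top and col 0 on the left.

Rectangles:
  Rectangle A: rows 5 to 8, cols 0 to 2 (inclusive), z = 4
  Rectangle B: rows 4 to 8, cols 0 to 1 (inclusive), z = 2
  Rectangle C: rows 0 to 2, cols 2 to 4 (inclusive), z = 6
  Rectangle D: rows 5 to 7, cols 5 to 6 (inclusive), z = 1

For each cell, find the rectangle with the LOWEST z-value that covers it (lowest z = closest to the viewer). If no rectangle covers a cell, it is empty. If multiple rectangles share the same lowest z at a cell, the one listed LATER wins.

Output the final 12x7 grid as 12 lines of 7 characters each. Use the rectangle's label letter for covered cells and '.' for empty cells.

..CCC..
..CCC..
..CCC..
.......
BB.....
BBA..DD
BBA..DD
BBA..DD
BBA....
.......
.......
.......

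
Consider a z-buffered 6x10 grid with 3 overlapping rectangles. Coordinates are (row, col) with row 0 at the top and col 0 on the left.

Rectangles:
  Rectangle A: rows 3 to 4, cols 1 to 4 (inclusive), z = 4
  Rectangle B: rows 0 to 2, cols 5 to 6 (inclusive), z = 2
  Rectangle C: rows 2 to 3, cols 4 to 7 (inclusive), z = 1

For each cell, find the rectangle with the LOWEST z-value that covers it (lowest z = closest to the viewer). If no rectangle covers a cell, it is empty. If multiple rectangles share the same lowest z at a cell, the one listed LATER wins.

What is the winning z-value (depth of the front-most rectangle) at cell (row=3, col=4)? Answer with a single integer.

Answer: 1

Derivation:
Check cell (3,4):
  A: rows 3-4 cols 1-4 z=4 -> covers; best now A (z=4)
  B: rows 0-2 cols 5-6 -> outside (row miss)
  C: rows 2-3 cols 4-7 z=1 -> covers; best now C (z=1)
Winner: C at z=1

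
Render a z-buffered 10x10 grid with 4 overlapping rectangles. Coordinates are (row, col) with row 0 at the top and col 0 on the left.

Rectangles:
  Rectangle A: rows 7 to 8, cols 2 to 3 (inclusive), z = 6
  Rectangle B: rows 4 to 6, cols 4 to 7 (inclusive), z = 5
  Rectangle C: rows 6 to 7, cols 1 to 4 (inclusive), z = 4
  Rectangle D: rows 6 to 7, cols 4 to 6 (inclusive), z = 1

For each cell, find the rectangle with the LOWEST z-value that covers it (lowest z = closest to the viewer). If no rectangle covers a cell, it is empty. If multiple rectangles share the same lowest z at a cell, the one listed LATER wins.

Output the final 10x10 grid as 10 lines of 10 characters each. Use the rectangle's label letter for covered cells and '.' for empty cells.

..........
..........
..........
..........
....BBBB..
....BBBB..
.CCCDDDB..
.CCCDDD...
..AA......
..........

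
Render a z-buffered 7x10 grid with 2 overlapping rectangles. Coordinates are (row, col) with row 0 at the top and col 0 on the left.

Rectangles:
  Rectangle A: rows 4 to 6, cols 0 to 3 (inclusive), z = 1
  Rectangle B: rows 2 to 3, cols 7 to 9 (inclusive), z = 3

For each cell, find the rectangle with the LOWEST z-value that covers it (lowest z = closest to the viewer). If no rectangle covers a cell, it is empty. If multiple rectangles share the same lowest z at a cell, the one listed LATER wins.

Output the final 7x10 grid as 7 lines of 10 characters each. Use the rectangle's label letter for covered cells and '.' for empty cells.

..........
..........
.......BBB
.......BBB
AAAA......
AAAA......
AAAA......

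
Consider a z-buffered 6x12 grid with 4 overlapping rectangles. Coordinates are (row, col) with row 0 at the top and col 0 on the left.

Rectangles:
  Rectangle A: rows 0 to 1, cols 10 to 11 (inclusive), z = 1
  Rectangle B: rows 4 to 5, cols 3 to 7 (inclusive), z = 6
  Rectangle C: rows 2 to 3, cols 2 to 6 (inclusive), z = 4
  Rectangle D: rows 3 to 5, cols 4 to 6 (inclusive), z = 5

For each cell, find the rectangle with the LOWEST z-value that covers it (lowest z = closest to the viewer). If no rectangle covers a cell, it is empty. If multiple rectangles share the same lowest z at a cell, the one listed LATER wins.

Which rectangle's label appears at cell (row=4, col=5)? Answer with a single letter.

Answer: D

Derivation:
Check cell (4,5):
  A: rows 0-1 cols 10-11 -> outside (row miss)
  B: rows 4-5 cols 3-7 z=6 -> covers; best now B (z=6)
  C: rows 2-3 cols 2-6 -> outside (row miss)
  D: rows 3-5 cols 4-6 z=5 -> covers; best now D (z=5)
Winner: D at z=5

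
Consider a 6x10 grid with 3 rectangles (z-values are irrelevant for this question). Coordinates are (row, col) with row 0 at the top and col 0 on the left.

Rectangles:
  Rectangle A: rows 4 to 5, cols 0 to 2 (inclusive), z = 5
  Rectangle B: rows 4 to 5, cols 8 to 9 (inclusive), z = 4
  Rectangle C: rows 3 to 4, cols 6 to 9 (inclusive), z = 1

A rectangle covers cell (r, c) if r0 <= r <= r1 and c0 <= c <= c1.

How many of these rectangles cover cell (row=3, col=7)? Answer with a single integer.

Answer: 1

Derivation:
Check cell (3,7):
  A: rows 4-5 cols 0-2 -> outside (row miss)
  B: rows 4-5 cols 8-9 -> outside (row miss)
  C: rows 3-4 cols 6-9 -> covers
Count covering = 1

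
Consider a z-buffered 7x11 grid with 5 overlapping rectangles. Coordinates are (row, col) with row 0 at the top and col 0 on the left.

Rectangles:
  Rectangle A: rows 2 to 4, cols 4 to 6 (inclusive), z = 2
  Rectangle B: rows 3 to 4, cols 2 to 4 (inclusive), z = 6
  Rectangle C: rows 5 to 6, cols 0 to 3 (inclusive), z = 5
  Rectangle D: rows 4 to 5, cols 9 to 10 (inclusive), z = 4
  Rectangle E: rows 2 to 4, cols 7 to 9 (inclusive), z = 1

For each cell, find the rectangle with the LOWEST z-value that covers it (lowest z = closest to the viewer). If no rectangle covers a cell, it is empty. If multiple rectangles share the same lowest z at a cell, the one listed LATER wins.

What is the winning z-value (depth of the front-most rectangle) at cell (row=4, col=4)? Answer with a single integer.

Answer: 2

Derivation:
Check cell (4,4):
  A: rows 2-4 cols 4-6 z=2 -> covers; best now A (z=2)
  B: rows 3-4 cols 2-4 z=6 -> covers; best now A (z=2)
  C: rows 5-6 cols 0-3 -> outside (row miss)
  D: rows 4-5 cols 9-10 -> outside (col miss)
  E: rows 2-4 cols 7-9 -> outside (col miss)
Winner: A at z=2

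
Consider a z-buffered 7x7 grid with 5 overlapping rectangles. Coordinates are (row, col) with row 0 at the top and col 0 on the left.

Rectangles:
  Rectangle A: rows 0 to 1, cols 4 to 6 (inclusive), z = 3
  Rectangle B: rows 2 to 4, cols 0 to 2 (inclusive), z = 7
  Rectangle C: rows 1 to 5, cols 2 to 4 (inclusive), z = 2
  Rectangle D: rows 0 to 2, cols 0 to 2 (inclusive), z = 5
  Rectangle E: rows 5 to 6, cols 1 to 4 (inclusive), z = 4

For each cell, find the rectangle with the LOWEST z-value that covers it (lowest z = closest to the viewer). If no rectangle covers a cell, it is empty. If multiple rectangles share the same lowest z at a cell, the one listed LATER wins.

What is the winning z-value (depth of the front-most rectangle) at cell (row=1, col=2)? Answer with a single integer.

Answer: 2

Derivation:
Check cell (1,2):
  A: rows 0-1 cols 4-6 -> outside (col miss)
  B: rows 2-4 cols 0-2 -> outside (row miss)
  C: rows 1-5 cols 2-4 z=2 -> covers; best now C (z=2)
  D: rows 0-2 cols 0-2 z=5 -> covers; best now C (z=2)
  E: rows 5-6 cols 1-4 -> outside (row miss)
Winner: C at z=2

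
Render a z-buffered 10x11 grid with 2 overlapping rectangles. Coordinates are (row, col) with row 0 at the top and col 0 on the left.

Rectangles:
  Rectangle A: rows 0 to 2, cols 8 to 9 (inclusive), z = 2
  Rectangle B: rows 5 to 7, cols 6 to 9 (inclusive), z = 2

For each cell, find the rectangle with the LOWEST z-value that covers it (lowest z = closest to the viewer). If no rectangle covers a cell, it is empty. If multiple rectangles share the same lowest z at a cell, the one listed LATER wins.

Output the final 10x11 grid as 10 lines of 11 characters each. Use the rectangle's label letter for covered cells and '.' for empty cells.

........AA.
........AA.
........AA.
...........
...........
......BBBB.
......BBBB.
......BBBB.
...........
...........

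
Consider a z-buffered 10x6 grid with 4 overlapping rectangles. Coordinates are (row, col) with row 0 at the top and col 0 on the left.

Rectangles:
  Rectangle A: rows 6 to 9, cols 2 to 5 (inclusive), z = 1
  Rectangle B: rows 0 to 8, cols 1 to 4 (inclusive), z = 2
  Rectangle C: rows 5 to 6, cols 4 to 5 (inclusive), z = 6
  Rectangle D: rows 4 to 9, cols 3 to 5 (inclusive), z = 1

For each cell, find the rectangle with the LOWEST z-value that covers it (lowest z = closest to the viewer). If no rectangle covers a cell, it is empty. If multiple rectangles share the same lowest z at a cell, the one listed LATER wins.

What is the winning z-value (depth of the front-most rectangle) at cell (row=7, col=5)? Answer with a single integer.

Check cell (7,5):
  A: rows 6-9 cols 2-5 z=1 -> covers; best now A (z=1)
  B: rows 0-8 cols 1-4 -> outside (col miss)
  C: rows 5-6 cols 4-5 -> outside (row miss)
  D: rows 4-9 cols 3-5 z=1 -> covers; best now D (z=1)
Winner: D at z=1

Answer: 1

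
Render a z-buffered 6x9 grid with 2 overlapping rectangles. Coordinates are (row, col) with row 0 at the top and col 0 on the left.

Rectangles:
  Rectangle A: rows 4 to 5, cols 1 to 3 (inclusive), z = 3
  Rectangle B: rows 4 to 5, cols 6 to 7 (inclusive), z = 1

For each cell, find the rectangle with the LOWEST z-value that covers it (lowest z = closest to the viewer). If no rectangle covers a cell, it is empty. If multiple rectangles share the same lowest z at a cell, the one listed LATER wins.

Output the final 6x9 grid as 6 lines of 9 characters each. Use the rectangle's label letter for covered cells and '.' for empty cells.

.........
.........
.........
.........
.AAA..BB.
.AAA..BB.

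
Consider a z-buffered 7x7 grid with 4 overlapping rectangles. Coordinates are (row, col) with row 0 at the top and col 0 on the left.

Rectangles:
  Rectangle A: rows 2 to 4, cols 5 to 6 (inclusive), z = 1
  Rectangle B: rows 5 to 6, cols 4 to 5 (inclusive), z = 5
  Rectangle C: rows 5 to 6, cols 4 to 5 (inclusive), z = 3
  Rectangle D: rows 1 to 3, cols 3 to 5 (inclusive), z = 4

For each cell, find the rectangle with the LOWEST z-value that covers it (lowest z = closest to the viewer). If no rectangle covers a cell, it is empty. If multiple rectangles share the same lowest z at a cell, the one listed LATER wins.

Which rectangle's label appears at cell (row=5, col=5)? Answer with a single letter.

Answer: C

Derivation:
Check cell (5,5):
  A: rows 2-4 cols 5-6 -> outside (row miss)
  B: rows 5-6 cols 4-5 z=5 -> covers; best now B (z=5)
  C: rows 5-6 cols 4-5 z=3 -> covers; best now C (z=3)
  D: rows 1-3 cols 3-5 -> outside (row miss)
Winner: C at z=3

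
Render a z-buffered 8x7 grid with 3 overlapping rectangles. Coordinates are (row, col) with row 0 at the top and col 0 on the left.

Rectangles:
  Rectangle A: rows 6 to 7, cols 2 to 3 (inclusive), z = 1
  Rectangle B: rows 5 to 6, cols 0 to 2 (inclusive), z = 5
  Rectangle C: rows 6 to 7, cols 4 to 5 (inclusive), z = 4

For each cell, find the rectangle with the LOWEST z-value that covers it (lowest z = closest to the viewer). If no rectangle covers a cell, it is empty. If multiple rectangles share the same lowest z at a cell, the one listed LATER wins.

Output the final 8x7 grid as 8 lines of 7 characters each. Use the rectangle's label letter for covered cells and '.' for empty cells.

.......
.......
.......
.......
.......
BBB....
BBAACC.
..AACC.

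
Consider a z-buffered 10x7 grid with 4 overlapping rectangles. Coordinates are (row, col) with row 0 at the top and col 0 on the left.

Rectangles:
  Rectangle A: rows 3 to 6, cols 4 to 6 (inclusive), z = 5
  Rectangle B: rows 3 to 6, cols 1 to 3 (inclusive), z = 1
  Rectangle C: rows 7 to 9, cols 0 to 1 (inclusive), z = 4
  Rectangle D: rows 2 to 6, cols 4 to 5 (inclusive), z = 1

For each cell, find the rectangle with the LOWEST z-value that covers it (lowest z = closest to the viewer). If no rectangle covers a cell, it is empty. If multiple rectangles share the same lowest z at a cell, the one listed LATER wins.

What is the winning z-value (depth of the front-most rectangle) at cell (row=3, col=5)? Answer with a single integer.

Answer: 1

Derivation:
Check cell (3,5):
  A: rows 3-6 cols 4-6 z=5 -> covers; best now A (z=5)
  B: rows 3-6 cols 1-3 -> outside (col miss)
  C: rows 7-9 cols 0-1 -> outside (row miss)
  D: rows 2-6 cols 4-5 z=1 -> covers; best now D (z=1)
Winner: D at z=1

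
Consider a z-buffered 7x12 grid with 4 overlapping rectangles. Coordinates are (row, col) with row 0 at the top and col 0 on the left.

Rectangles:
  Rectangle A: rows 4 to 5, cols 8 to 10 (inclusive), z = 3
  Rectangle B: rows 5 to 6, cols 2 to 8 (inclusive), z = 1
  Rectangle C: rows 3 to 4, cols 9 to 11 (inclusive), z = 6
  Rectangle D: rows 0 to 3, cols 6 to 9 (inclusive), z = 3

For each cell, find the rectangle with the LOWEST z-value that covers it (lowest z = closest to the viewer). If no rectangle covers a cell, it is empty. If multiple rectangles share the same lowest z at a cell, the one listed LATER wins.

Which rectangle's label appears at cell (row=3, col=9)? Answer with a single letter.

Answer: D

Derivation:
Check cell (3,9):
  A: rows 4-5 cols 8-10 -> outside (row miss)
  B: rows 5-6 cols 2-8 -> outside (row miss)
  C: rows 3-4 cols 9-11 z=6 -> covers; best now C (z=6)
  D: rows 0-3 cols 6-9 z=3 -> covers; best now D (z=3)
Winner: D at z=3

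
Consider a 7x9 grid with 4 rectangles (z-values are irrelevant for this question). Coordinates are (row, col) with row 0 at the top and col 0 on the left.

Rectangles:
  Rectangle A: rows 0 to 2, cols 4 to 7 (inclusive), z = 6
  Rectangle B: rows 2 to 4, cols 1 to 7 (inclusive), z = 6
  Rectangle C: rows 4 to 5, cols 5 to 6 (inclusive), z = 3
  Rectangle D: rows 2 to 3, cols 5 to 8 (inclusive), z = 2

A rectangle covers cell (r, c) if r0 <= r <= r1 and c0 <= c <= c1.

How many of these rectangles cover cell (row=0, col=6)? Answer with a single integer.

Answer: 1

Derivation:
Check cell (0,6):
  A: rows 0-2 cols 4-7 -> covers
  B: rows 2-4 cols 1-7 -> outside (row miss)
  C: rows 4-5 cols 5-6 -> outside (row miss)
  D: rows 2-3 cols 5-8 -> outside (row miss)
Count covering = 1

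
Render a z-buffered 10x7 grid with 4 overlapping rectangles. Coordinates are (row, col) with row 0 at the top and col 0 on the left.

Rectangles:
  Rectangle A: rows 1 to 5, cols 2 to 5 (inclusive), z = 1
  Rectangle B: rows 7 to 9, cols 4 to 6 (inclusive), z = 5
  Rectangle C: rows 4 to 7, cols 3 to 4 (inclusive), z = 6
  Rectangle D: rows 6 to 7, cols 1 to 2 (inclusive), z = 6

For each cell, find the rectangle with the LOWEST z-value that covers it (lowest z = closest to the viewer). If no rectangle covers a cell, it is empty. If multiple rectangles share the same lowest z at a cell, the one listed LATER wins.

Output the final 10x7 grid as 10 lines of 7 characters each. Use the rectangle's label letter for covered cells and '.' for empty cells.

.......
..AAAA.
..AAAA.
..AAAA.
..AAAA.
..AAAA.
.DDCC..
.DDCBBB
....BBB
....BBB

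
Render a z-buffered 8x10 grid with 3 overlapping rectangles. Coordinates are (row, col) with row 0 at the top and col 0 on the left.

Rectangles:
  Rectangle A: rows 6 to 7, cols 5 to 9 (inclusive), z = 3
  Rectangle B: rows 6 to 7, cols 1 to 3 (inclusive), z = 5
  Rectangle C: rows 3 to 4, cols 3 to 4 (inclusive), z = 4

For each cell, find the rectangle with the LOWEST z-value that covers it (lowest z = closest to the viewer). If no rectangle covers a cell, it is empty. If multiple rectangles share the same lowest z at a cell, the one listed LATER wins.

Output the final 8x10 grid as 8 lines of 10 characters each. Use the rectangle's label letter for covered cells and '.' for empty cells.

..........
..........
..........
...CC.....
...CC.....
..........
.BBB.AAAAA
.BBB.AAAAA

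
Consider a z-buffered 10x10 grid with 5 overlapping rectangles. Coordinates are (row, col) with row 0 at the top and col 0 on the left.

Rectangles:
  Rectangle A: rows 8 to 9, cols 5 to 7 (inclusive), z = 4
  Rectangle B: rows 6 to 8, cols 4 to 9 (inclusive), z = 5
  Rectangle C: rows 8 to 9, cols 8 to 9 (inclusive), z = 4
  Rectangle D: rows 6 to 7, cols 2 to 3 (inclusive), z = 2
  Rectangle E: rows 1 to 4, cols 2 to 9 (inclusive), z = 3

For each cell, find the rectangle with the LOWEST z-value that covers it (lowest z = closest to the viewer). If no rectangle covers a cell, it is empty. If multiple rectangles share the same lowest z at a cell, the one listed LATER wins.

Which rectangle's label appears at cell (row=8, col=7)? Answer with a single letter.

Answer: A

Derivation:
Check cell (8,7):
  A: rows 8-9 cols 5-7 z=4 -> covers; best now A (z=4)
  B: rows 6-8 cols 4-9 z=5 -> covers; best now A (z=4)
  C: rows 8-9 cols 8-9 -> outside (col miss)
  D: rows 6-7 cols 2-3 -> outside (row miss)
  E: rows 1-4 cols 2-9 -> outside (row miss)
Winner: A at z=4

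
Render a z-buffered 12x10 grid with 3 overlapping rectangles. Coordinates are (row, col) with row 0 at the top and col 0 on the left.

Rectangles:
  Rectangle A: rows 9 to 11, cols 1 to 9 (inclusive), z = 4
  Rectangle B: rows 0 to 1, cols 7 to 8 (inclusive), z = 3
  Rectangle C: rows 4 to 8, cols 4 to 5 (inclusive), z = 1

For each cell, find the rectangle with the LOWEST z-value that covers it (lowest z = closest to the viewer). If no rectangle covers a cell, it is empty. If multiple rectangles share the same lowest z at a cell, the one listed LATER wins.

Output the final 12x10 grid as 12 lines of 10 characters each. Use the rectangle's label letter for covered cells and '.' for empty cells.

.......BB.
.......BB.
..........
..........
....CC....
....CC....
....CC....
....CC....
....CC....
.AAAAAAAAA
.AAAAAAAAA
.AAAAAAAAA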